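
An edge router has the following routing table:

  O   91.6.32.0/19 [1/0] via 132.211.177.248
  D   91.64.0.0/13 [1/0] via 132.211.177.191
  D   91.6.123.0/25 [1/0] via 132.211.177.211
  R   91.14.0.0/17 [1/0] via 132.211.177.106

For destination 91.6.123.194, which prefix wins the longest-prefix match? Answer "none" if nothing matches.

none

91.6.123.194 is outside every listed prefix and there is no default route.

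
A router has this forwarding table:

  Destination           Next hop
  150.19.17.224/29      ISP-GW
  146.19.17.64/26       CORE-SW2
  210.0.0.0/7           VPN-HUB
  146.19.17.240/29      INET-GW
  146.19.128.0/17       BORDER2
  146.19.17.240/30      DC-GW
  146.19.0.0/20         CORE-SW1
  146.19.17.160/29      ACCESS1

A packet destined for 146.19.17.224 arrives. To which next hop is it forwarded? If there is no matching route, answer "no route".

no route

No entry's prefix contains 146.19.17.224; there is no default route.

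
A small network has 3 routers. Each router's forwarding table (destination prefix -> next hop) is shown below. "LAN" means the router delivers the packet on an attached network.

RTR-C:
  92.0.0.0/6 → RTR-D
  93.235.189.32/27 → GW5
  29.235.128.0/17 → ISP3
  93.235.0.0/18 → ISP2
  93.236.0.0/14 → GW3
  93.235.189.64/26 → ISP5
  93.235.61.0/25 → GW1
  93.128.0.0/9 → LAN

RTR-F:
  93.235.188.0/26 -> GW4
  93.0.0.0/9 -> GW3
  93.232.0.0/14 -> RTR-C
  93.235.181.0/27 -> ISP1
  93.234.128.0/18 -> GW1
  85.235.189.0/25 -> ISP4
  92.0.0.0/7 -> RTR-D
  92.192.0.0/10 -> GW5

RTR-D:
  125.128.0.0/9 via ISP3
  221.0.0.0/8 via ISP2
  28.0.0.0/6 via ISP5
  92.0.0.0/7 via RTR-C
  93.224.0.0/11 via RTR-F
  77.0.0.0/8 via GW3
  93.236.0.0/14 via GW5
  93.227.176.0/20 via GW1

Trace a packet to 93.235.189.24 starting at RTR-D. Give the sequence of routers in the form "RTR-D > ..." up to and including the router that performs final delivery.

RTR-D > RTR-F > RTR-C

At RTR-D: longest match for 93.235.189.24 is 93.224.0.0/11 -> RTR-F
At RTR-F: longest match for 93.235.189.24 is 93.232.0.0/14 -> RTR-C
At RTR-C: longest match for 93.235.189.24 is 93.128.0.0/9 -> LAN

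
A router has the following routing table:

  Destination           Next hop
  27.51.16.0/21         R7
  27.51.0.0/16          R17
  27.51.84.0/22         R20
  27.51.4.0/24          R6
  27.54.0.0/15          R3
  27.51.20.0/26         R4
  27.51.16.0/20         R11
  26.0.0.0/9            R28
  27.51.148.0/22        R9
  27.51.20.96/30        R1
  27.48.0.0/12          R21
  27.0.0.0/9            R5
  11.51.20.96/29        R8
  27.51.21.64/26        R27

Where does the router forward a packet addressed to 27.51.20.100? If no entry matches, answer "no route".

R7

Routes whose prefix contains 27.51.20.100:
  27.0.0.0/9 (27.0.0.0 - 27.127.255.255) -> R5
  27.48.0.0/12 (27.48.0.0 - 27.63.255.255) -> R21
  27.51.0.0/16 (27.51.0.0 - 27.51.255.255) -> R17
  27.51.16.0/20 (27.51.16.0 - 27.51.31.255) -> R11
  27.51.16.0/21 (27.51.16.0 - 27.51.23.255) -> R7
More-specific entries that do NOT match:
  27.51.20.96/30 (27.51.20.96 - 27.51.20.99) does not contain 27.51.20.100
  11.51.20.96/29 (11.51.20.96 - 11.51.20.103) does not contain 27.51.20.100
  27.51.20.0/26 (27.51.20.0 - 27.51.20.63) does not contain 27.51.20.100
  27.51.21.64/26 (27.51.21.64 - 27.51.21.127) does not contain 27.51.20.100
  27.51.4.0/24 (27.51.4.0 - 27.51.4.255) does not contain 27.51.20.100
  27.51.84.0/22 (27.51.84.0 - 27.51.87.255) does not contain 27.51.20.100
  27.51.148.0/22 (27.51.148.0 - 27.51.151.255) does not contain 27.51.20.100
Longest matching prefix is /21 -> next hop R7.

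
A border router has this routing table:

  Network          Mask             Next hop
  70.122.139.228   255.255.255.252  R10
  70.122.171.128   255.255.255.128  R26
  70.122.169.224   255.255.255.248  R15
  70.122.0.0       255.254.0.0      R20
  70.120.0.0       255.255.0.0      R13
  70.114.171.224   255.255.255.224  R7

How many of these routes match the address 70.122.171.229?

2

Prefixes containing 70.122.171.229:
  70.122.0.0/15 (70.122.0.0 - 70.123.255.255)
  70.122.171.128/25 (70.122.171.128 - 70.122.171.255)
Total matching entries: 2.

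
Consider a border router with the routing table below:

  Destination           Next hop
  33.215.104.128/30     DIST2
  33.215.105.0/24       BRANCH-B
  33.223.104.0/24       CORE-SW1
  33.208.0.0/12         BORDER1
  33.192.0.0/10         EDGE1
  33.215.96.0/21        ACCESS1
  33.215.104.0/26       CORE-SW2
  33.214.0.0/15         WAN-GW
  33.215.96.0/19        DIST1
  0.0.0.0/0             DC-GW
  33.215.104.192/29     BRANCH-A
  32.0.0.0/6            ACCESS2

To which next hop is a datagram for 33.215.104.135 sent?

Routes whose prefix contains 33.215.104.135:
  0.0.0.0/0 (default, matches everything) -> DC-GW
  32.0.0.0/6 (32.0.0.0 - 35.255.255.255) -> ACCESS2
  33.192.0.0/10 (33.192.0.0 - 33.255.255.255) -> EDGE1
  33.208.0.0/12 (33.208.0.0 - 33.223.255.255) -> BORDER1
  33.214.0.0/15 (33.214.0.0 - 33.215.255.255) -> WAN-GW
  33.215.96.0/19 (33.215.96.0 - 33.215.127.255) -> DIST1
More-specific entries that do NOT match:
  33.215.104.128/30 (33.215.104.128 - 33.215.104.131) does not contain 33.215.104.135
  33.215.104.192/29 (33.215.104.192 - 33.215.104.199) does not contain 33.215.104.135
  33.215.104.0/26 (33.215.104.0 - 33.215.104.63) does not contain 33.215.104.135
  33.215.105.0/24 (33.215.105.0 - 33.215.105.255) does not contain 33.215.104.135
  33.223.104.0/24 (33.223.104.0 - 33.223.104.255) does not contain 33.215.104.135
  33.215.96.0/21 (33.215.96.0 - 33.215.103.255) does not contain 33.215.104.135
Longest matching prefix is /19 -> next hop DIST1.

DIST1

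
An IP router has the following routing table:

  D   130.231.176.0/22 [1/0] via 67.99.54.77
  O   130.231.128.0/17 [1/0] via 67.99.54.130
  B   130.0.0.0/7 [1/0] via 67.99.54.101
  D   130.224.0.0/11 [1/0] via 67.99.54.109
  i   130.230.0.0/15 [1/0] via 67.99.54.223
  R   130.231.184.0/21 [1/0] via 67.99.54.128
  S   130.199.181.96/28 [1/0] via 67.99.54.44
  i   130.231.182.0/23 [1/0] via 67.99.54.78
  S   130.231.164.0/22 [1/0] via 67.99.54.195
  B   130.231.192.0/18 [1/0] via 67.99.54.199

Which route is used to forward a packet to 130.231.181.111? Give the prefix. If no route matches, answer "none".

Entries matching 130.231.181.111:
  130.0.0.0/7 (130.0.0.0 - 131.255.255.255)
  130.224.0.0/11 (130.224.0.0 - 130.255.255.255)
  130.230.0.0/15 (130.230.0.0 - 130.231.255.255)
  130.231.128.0/17 (130.231.128.0 - 130.231.255.255)
Most specific is 130.231.128.0/17.

130.231.128.0/17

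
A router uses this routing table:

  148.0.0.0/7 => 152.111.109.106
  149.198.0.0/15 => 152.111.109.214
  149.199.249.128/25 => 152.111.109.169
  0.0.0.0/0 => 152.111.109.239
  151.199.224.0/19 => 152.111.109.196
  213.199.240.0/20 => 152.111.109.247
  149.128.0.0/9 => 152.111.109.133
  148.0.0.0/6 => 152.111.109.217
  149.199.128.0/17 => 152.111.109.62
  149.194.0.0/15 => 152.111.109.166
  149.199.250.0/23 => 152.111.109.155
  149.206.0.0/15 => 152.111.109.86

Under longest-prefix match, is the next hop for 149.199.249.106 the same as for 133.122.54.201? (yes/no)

no

149.199.249.106: longest match 149.199.128.0/17 -> 152.111.109.62
133.122.54.201: longest match 0.0.0.0/0 -> 152.111.109.239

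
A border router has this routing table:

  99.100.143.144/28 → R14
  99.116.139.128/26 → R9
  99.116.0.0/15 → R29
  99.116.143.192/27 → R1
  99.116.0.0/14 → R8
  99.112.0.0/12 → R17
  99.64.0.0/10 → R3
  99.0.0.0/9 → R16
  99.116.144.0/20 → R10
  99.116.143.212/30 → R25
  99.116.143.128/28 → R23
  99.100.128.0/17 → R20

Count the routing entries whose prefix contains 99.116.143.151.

Prefixes containing 99.116.143.151:
  99.0.0.0/9 (99.0.0.0 - 99.127.255.255)
  99.64.0.0/10 (99.64.0.0 - 99.127.255.255)
  99.112.0.0/12 (99.112.0.0 - 99.127.255.255)
  99.116.0.0/14 (99.116.0.0 - 99.119.255.255)
  99.116.0.0/15 (99.116.0.0 - 99.117.255.255)
Total matching entries: 5.

5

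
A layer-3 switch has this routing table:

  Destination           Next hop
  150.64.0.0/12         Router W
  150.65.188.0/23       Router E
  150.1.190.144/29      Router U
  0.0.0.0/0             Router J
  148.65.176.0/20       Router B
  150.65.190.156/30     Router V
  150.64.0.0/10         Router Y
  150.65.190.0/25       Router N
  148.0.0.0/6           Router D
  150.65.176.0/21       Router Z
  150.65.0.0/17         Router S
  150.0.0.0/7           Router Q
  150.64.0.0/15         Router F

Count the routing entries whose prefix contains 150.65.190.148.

6

Prefixes containing 150.65.190.148:
  0.0.0.0/0 (default, matches everything)
  148.0.0.0/6 (148.0.0.0 - 151.255.255.255)
  150.0.0.0/7 (150.0.0.0 - 151.255.255.255)
  150.64.0.0/10 (150.64.0.0 - 150.127.255.255)
  150.64.0.0/12 (150.64.0.0 - 150.79.255.255)
  150.64.0.0/15 (150.64.0.0 - 150.65.255.255)
Total matching entries: 6.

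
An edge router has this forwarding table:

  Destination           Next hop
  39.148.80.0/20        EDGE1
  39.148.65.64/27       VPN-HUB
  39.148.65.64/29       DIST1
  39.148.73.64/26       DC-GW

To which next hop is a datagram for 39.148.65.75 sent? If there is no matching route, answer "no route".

VPN-HUB

Routes whose prefix contains 39.148.65.75:
  39.148.65.64/27 (39.148.65.64 - 39.148.65.95) -> VPN-HUB
More-specific entries that do NOT match:
  39.148.65.64/29 (39.148.65.64 - 39.148.65.71) does not contain 39.148.65.75
Longest matching prefix is /27 -> next hop VPN-HUB.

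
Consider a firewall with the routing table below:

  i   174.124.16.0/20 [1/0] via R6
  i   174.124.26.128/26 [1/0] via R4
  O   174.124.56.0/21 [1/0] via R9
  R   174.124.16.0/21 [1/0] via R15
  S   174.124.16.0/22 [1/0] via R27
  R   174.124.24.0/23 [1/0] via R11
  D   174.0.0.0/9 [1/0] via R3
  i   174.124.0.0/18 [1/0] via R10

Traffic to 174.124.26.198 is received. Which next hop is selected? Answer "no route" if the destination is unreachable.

Routes whose prefix contains 174.124.26.198:
  174.0.0.0/9 (174.0.0.0 - 174.127.255.255) -> R3
  174.124.0.0/18 (174.124.0.0 - 174.124.63.255) -> R10
  174.124.16.0/20 (174.124.16.0 - 174.124.31.255) -> R6
More-specific entries that do NOT match:
  174.124.26.128/26 (174.124.26.128 - 174.124.26.191) does not contain 174.124.26.198
  174.124.24.0/23 (174.124.24.0 - 174.124.25.255) does not contain 174.124.26.198
  174.124.16.0/22 (174.124.16.0 - 174.124.19.255) does not contain 174.124.26.198
  174.124.56.0/21 (174.124.56.0 - 174.124.63.255) does not contain 174.124.26.198
  174.124.16.0/21 (174.124.16.0 - 174.124.23.255) does not contain 174.124.26.198
Longest matching prefix is /20 -> next hop R6.

R6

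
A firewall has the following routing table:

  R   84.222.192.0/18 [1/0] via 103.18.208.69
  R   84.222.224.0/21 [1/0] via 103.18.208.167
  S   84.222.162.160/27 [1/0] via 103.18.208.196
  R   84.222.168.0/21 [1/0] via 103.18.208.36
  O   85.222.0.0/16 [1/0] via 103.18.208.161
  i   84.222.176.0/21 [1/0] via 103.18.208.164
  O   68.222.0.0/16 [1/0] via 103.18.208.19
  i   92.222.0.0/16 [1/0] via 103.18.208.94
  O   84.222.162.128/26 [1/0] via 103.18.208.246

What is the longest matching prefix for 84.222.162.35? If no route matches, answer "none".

none

84.222.162.35 is outside every listed prefix and there is no default route.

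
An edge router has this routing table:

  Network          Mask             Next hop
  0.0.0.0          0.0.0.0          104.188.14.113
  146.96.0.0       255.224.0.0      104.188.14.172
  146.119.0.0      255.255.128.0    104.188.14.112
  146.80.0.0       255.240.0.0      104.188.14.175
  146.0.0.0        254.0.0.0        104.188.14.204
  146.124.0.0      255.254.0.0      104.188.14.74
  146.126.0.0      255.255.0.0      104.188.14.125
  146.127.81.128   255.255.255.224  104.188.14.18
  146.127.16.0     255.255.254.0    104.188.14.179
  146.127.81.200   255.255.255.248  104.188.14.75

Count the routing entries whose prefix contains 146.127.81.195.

Prefixes containing 146.127.81.195:
  0.0.0.0/0 (default, matches everything)
  146.0.0.0/7 (146.0.0.0 - 147.255.255.255)
  146.96.0.0/11 (146.96.0.0 - 146.127.255.255)
Total matching entries: 3.

3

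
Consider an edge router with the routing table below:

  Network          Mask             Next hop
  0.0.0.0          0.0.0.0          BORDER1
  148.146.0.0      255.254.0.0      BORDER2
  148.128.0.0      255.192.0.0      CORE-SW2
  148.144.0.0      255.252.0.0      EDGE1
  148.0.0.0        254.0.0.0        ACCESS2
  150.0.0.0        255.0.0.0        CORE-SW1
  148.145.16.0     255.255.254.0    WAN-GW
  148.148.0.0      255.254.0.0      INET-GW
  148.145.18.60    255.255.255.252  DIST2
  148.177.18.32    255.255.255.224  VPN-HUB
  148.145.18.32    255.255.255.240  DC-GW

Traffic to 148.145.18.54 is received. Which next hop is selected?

EDGE1

Routes whose prefix contains 148.145.18.54:
  0.0.0.0/0 (default, matches everything) -> BORDER1
  148.0.0.0/7 (148.0.0.0 - 149.255.255.255) -> ACCESS2
  148.128.0.0/10 (148.128.0.0 - 148.191.255.255) -> CORE-SW2
  148.144.0.0/14 (148.144.0.0 - 148.147.255.255) -> EDGE1
More-specific entries that do NOT match:
  148.145.18.60/30 (148.145.18.60 - 148.145.18.63) does not contain 148.145.18.54
  148.145.18.32/28 (148.145.18.32 - 148.145.18.47) does not contain 148.145.18.54
  148.177.18.32/27 (148.177.18.32 - 148.177.18.63) does not contain 148.145.18.54
  148.145.16.0/23 (148.145.16.0 - 148.145.17.255) does not contain 148.145.18.54
  148.146.0.0/15 (148.146.0.0 - 148.147.255.255) does not contain 148.145.18.54
  148.148.0.0/15 (148.148.0.0 - 148.149.255.255) does not contain 148.145.18.54
Longest matching prefix is /14 -> next hop EDGE1.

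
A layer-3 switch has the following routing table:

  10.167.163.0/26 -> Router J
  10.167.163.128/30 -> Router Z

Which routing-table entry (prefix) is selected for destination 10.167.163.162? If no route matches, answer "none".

none

10.167.163.162 is outside every listed prefix and there is no default route.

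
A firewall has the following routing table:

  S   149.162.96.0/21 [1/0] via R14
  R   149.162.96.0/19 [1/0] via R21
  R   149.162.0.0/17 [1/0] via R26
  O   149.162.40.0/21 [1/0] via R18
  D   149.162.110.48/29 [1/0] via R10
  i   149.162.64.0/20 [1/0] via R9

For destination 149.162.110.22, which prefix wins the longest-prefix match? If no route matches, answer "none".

Entries matching 149.162.110.22:
  149.162.0.0/17 (149.162.0.0 - 149.162.127.255)
  149.162.96.0/19 (149.162.96.0 - 149.162.127.255)
Most specific is 149.162.96.0/19.

149.162.96.0/19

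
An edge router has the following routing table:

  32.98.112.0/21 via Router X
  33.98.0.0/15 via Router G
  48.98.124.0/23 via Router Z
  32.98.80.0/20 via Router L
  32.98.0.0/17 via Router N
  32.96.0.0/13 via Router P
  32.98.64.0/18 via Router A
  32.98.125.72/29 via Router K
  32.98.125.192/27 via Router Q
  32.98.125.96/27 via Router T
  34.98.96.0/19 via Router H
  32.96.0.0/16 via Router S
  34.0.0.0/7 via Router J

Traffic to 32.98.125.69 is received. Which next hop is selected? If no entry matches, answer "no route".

Router A

Routes whose prefix contains 32.98.125.69:
  32.96.0.0/13 (32.96.0.0 - 32.103.255.255) -> Router P
  32.98.0.0/17 (32.98.0.0 - 32.98.127.255) -> Router N
  32.98.64.0/18 (32.98.64.0 - 32.98.127.255) -> Router A
More-specific entries that do NOT match:
  32.98.125.72/29 (32.98.125.72 - 32.98.125.79) does not contain 32.98.125.69
  32.98.125.192/27 (32.98.125.192 - 32.98.125.223) does not contain 32.98.125.69
  32.98.125.96/27 (32.98.125.96 - 32.98.125.127) does not contain 32.98.125.69
  48.98.124.0/23 (48.98.124.0 - 48.98.125.255) does not contain 32.98.125.69
  32.98.112.0/21 (32.98.112.0 - 32.98.119.255) does not contain 32.98.125.69
  32.98.80.0/20 (32.98.80.0 - 32.98.95.255) does not contain 32.98.125.69
  34.98.96.0/19 (34.98.96.0 - 34.98.127.255) does not contain 32.98.125.69
Longest matching prefix is /18 -> next hop Router A.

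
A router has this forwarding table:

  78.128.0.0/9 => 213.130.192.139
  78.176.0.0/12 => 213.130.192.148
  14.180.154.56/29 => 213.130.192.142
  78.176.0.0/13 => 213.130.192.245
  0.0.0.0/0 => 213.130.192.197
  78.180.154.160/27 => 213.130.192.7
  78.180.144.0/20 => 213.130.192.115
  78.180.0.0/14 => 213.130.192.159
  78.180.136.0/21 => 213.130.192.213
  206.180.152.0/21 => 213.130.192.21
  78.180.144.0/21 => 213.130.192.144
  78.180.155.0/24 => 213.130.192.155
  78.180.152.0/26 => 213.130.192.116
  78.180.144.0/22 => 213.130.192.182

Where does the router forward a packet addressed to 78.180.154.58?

Routes whose prefix contains 78.180.154.58:
  0.0.0.0/0 (default, matches everything) -> 213.130.192.197
  78.128.0.0/9 (78.128.0.0 - 78.255.255.255) -> 213.130.192.139
  78.176.0.0/12 (78.176.0.0 - 78.191.255.255) -> 213.130.192.148
  78.176.0.0/13 (78.176.0.0 - 78.183.255.255) -> 213.130.192.245
  78.180.0.0/14 (78.180.0.0 - 78.183.255.255) -> 213.130.192.159
  78.180.144.0/20 (78.180.144.0 - 78.180.159.255) -> 213.130.192.115
More-specific entries that do NOT match:
  14.180.154.56/29 (14.180.154.56 - 14.180.154.63) does not contain 78.180.154.58
  78.180.154.160/27 (78.180.154.160 - 78.180.154.191) does not contain 78.180.154.58
  78.180.152.0/26 (78.180.152.0 - 78.180.152.63) does not contain 78.180.154.58
  78.180.155.0/24 (78.180.155.0 - 78.180.155.255) does not contain 78.180.154.58
  78.180.144.0/22 (78.180.144.0 - 78.180.147.255) does not contain 78.180.154.58
  78.180.136.0/21 (78.180.136.0 - 78.180.143.255) does not contain 78.180.154.58
  206.180.152.0/21 (206.180.152.0 - 206.180.159.255) does not contain 78.180.154.58
  78.180.144.0/21 (78.180.144.0 - 78.180.151.255) does not contain 78.180.154.58
Longest matching prefix is /20 -> next hop 213.130.192.115.

213.130.192.115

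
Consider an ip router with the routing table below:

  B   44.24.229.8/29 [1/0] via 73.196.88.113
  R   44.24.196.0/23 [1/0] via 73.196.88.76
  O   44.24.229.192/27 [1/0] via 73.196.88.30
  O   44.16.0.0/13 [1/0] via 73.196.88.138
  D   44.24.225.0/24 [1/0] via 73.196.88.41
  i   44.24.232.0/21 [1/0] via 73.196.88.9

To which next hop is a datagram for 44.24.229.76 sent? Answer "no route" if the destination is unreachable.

no route

No entry's prefix contains 44.24.229.76; there is no default route.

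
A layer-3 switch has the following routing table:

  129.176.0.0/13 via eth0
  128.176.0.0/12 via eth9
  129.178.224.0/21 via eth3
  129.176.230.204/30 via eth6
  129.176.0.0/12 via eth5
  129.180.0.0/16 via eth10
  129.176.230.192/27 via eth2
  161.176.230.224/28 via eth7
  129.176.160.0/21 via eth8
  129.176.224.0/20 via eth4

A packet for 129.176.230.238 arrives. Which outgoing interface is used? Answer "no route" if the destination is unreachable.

eth4

Routes whose prefix contains 129.176.230.238:
  129.176.0.0/12 (129.176.0.0 - 129.191.255.255) -> eth5
  129.176.0.0/13 (129.176.0.0 - 129.183.255.255) -> eth0
  129.176.224.0/20 (129.176.224.0 - 129.176.239.255) -> eth4
More-specific entries that do NOT match:
  129.176.230.204/30 (129.176.230.204 - 129.176.230.207) does not contain 129.176.230.238
  161.176.230.224/28 (161.176.230.224 - 161.176.230.239) does not contain 129.176.230.238
  129.176.230.192/27 (129.176.230.192 - 129.176.230.223) does not contain 129.176.230.238
  129.178.224.0/21 (129.178.224.0 - 129.178.231.255) does not contain 129.176.230.238
  129.176.160.0/21 (129.176.160.0 - 129.176.167.255) does not contain 129.176.230.238
Longest matching prefix is /20 -> interface eth4.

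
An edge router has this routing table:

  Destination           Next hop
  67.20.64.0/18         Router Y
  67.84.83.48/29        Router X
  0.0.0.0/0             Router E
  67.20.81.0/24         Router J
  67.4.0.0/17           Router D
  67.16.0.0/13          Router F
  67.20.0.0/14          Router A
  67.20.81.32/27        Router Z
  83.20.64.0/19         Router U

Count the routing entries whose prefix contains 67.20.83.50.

4

Prefixes containing 67.20.83.50:
  0.0.0.0/0 (default, matches everything)
  67.16.0.0/13 (67.16.0.0 - 67.23.255.255)
  67.20.0.0/14 (67.20.0.0 - 67.23.255.255)
  67.20.64.0/18 (67.20.64.0 - 67.20.127.255)
Total matching entries: 4.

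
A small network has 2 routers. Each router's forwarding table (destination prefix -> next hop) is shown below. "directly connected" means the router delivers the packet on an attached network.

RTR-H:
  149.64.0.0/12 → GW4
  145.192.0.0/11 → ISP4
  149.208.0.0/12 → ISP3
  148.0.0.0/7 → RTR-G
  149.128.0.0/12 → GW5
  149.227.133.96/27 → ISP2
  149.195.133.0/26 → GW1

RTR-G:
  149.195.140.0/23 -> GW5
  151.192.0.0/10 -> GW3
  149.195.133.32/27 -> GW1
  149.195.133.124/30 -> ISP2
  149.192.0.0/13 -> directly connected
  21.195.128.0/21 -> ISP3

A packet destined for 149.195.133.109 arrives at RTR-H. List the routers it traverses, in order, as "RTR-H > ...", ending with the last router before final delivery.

At RTR-H: longest match for 149.195.133.109 is 148.0.0.0/7 -> RTR-G
At RTR-G: longest match for 149.195.133.109 is 149.192.0.0/13 -> directly connected

RTR-H > RTR-G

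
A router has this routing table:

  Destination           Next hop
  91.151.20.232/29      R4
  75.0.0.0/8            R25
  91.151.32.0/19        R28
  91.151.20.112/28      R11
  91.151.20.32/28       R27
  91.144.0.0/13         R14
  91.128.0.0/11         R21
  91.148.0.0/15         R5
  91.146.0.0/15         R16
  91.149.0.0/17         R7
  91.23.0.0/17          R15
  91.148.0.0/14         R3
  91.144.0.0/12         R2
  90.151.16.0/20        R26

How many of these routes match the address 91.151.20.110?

4

Prefixes containing 91.151.20.110:
  91.128.0.0/11 (91.128.0.0 - 91.159.255.255)
  91.144.0.0/12 (91.144.0.0 - 91.159.255.255)
  91.144.0.0/13 (91.144.0.0 - 91.151.255.255)
  91.148.0.0/14 (91.148.0.0 - 91.151.255.255)
Total matching entries: 4.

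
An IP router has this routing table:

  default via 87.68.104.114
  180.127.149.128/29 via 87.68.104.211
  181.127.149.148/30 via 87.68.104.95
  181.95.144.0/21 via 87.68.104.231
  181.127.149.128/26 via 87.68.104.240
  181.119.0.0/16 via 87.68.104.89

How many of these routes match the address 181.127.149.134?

2

Prefixes containing 181.127.149.134:
  0.0.0.0/0 (default, matches everything)
  181.127.149.128/26 (181.127.149.128 - 181.127.149.191)
Total matching entries: 2.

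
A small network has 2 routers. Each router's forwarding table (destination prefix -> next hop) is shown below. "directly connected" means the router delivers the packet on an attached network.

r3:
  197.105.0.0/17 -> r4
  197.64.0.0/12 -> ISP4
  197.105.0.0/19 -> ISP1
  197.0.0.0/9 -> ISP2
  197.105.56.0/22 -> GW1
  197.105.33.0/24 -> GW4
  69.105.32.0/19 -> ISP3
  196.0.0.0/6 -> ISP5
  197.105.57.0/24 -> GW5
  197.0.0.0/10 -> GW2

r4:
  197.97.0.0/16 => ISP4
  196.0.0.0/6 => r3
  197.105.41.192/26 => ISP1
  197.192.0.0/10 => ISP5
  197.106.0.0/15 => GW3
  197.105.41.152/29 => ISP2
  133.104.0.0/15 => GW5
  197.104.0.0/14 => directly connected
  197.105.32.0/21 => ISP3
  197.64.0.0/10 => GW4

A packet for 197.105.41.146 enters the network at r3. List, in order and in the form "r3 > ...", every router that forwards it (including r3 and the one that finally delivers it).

r3 > r4

At r3: longest match for 197.105.41.146 is 197.105.0.0/17 -> r4
At r4: longest match for 197.105.41.146 is 197.104.0.0/14 -> directly connected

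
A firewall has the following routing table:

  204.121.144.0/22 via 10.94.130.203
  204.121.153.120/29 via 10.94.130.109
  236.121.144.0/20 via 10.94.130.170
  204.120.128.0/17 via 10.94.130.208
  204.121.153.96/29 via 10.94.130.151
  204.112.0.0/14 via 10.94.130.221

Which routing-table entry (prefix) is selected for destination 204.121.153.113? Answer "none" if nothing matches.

204.121.153.113 is outside every listed prefix and there is no default route.

none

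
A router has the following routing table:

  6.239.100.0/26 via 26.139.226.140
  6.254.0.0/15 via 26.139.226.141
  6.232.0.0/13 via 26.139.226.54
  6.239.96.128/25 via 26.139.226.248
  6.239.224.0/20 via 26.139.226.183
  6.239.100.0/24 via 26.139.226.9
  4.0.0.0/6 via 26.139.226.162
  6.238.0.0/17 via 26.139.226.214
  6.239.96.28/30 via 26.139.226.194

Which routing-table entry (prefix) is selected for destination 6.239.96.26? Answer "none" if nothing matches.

Entries matching 6.239.96.26:
  4.0.0.0/6 (4.0.0.0 - 7.255.255.255)
  6.232.0.0/13 (6.232.0.0 - 6.239.255.255)
Most specific is 6.232.0.0/13.

6.232.0.0/13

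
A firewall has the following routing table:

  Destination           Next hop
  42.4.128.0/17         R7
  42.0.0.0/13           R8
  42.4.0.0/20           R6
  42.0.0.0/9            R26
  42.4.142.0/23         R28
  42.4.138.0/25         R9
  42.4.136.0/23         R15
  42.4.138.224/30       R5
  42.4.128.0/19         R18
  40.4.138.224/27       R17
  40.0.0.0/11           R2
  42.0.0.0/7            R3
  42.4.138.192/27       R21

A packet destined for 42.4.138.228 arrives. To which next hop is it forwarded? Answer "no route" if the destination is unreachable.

R18

Routes whose prefix contains 42.4.138.228:
  42.0.0.0/7 (42.0.0.0 - 43.255.255.255) -> R3
  42.0.0.0/9 (42.0.0.0 - 42.127.255.255) -> R26
  42.0.0.0/13 (42.0.0.0 - 42.7.255.255) -> R8
  42.4.128.0/17 (42.4.128.0 - 42.4.255.255) -> R7
  42.4.128.0/19 (42.4.128.0 - 42.4.159.255) -> R18
More-specific entries that do NOT match:
  42.4.138.224/30 (42.4.138.224 - 42.4.138.227) does not contain 42.4.138.228
  40.4.138.224/27 (40.4.138.224 - 40.4.138.255) does not contain 42.4.138.228
  42.4.138.192/27 (42.4.138.192 - 42.4.138.223) does not contain 42.4.138.228
  42.4.138.0/25 (42.4.138.0 - 42.4.138.127) does not contain 42.4.138.228
  42.4.142.0/23 (42.4.142.0 - 42.4.143.255) does not contain 42.4.138.228
  42.4.136.0/23 (42.4.136.0 - 42.4.137.255) does not contain 42.4.138.228
  42.4.0.0/20 (42.4.0.0 - 42.4.15.255) does not contain 42.4.138.228
Longest matching prefix is /19 -> next hop R18.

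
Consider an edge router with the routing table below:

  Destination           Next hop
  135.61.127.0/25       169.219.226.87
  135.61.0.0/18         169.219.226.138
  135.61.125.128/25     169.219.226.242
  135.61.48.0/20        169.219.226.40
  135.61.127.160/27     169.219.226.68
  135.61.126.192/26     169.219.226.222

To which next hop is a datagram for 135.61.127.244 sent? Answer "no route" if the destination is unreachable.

No entry's prefix contains 135.61.127.244; there is no default route.

no route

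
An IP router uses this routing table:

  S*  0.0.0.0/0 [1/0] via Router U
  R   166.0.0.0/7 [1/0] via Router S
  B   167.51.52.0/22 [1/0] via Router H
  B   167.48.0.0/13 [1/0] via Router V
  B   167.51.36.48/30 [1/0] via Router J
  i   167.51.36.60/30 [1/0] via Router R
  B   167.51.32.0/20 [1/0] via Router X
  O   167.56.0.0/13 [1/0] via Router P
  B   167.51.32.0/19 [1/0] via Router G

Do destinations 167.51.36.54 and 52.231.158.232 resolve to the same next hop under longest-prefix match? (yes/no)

no

167.51.36.54: longest match 167.51.32.0/20 -> Router X
52.231.158.232: longest match 0.0.0.0/0 -> Router U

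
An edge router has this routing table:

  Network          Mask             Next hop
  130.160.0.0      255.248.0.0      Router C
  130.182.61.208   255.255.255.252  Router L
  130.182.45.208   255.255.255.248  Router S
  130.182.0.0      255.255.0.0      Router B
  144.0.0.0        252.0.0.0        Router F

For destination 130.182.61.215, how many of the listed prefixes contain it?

Prefixes containing 130.182.61.215:
  130.182.0.0/16 (130.182.0.0 - 130.182.255.255)
Total matching entries: 1.

1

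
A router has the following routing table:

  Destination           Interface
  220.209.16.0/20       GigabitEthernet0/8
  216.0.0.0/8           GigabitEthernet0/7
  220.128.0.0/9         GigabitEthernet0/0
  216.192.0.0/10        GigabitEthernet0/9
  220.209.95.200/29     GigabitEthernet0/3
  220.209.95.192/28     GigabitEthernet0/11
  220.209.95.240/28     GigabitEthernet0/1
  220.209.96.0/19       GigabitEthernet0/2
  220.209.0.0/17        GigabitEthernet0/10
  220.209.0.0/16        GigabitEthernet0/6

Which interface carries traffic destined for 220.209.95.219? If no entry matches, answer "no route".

Routes whose prefix contains 220.209.95.219:
  220.128.0.0/9 (220.128.0.0 - 220.255.255.255) -> GigabitEthernet0/0
  220.209.0.0/16 (220.209.0.0 - 220.209.255.255) -> GigabitEthernet0/6
  220.209.0.0/17 (220.209.0.0 - 220.209.127.255) -> GigabitEthernet0/10
More-specific entries that do NOT match:
  220.209.95.200/29 (220.209.95.200 - 220.209.95.207) does not contain 220.209.95.219
  220.209.95.192/28 (220.209.95.192 - 220.209.95.207) does not contain 220.209.95.219
  220.209.95.240/28 (220.209.95.240 - 220.209.95.255) does not contain 220.209.95.219
  220.209.16.0/20 (220.209.16.0 - 220.209.31.255) does not contain 220.209.95.219
  220.209.96.0/19 (220.209.96.0 - 220.209.127.255) does not contain 220.209.95.219
Longest matching prefix is /17 -> interface GigabitEthernet0/10.

GigabitEthernet0/10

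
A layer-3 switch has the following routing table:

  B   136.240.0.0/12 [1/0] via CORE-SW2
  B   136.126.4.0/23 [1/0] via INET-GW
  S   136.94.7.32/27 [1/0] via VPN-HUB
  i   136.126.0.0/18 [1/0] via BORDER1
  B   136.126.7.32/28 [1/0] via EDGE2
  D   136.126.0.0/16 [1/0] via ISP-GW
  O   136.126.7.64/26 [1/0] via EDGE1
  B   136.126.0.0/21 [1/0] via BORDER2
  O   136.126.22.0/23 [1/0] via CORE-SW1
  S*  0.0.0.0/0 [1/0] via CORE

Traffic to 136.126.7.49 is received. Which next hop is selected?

BORDER2

Routes whose prefix contains 136.126.7.49:
  0.0.0.0/0 (default, matches everything) -> CORE
  136.126.0.0/16 (136.126.0.0 - 136.126.255.255) -> ISP-GW
  136.126.0.0/18 (136.126.0.0 - 136.126.63.255) -> BORDER1
  136.126.0.0/21 (136.126.0.0 - 136.126.7.255) -> BORDER2
More-specific entries that do NOT match:
  136.126.7.32/28 (136.126.7.32 - 136.126.7.47) does not contain 136.126.7.49
  136.94.7.32/27 (136.94.7.32 - 136.94.7.63) does not contain 136.126.7.49
  136.126.7.64/26 (136.126.7.64 - 136.126.7.127) does not contain 136.126.7.49
  136.126.4.0/23 (136.126.4.0 - 136.126.5.255) does not contain 136.126.7.49
  136.126.22.0/23 (136.126.22.0 - 136.126.23.255) does not contain 136.126.7.49
Longest matching prefix is /21 -> next hop BORDER2.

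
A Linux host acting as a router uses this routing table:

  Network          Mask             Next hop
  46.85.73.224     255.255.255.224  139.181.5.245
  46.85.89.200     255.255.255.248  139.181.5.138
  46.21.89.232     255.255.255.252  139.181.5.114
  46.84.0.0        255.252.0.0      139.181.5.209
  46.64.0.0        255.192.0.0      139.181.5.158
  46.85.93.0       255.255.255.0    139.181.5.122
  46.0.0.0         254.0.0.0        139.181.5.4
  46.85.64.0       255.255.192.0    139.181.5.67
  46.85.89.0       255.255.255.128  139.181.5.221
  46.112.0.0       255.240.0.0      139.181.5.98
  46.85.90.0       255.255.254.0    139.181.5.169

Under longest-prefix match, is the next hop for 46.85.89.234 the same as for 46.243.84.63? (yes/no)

no

46.85.89.234: longest match 46.85.64.0/18 -> 139.181.5.67
46.243.84.63: longest match 46.0.0.0/7 -> 139.181.5.4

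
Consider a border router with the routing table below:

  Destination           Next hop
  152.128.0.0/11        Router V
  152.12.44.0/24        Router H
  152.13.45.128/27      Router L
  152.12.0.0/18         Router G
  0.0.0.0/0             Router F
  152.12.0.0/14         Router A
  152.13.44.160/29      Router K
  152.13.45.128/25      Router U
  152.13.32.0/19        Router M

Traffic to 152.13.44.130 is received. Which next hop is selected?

Routes whose prefix contains 152.13.44.130:
  0.0.0.0/0 (default, matches everything) -> Router F
  152.12.0.0/14 (152.12.0.0 - 152.15.255.255) -> Router A
  152.13.32.0/19 (152.13.32.0 - 152.13.63.255) -> Router M
More-specific entries that do NOT match:
  152.13.44.160/29 (152.13.44.160 - 152.13.44.167) does not contain 152.13.44.130
  152.13.45.128/27 (152.13.45.128 - 152.13.45.159) does not contain 152.13.44.130
  152.13.45.128/25 (152.13.45.128 - 152.13.45.255) does not contain 152.13.44.130
  152.12.44.0/24 (152.12.44.0 - 152.12.44.255) does not contain 152.13.44.130
Longest matching prefix is /19 -> next hop Router M.

Router M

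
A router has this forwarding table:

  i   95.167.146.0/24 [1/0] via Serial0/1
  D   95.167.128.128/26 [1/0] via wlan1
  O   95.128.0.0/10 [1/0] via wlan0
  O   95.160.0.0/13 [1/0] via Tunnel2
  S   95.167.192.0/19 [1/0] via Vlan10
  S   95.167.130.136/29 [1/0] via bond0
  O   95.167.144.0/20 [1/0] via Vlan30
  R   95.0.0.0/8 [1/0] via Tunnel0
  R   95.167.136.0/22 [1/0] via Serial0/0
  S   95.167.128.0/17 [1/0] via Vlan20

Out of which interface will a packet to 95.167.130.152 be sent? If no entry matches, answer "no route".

Routes whose prefix contains 95.167.130.152:
  95.0.0.0/8 (95.0.0.0 - 95.255.255.255) -> Tunnel0
  95.128.0.0/10 (95.128.0.0 - 95.191.255.255) -> wlan0
  95.160.0.0/13 (95.160.0.0 - 95.167.255.255) -> Tunnel2
  95.167.128.0/17 (95.167.128.0 - 95.167.255.255) -> Vlan20
More-specific entries that do NOT match:
  95.167.130.136/29 (95.167.130.136 - 95.167.130.143) does not contain 95.167.130.152
  95.167.128.128/26 (95.167.128.128 - 95.167.128.191) does not contain 95.167.130.152
  95.167.146.0/24 (95.167.146.0 - 95.167.146.255) does not contain 95.167.130.152
  95.167.136.0/22 (95.167.136.0 - 95.167.139.255) does not contain 95.167.130.152
  95.167.144.0/20 (95.167.144.0 - 95.167.159.255) does not contain 95.167.130.152
  95.167.192.0/19 (95.167.192.0 - 95.167.223.255) does not contain 95.167.130.152
Longest matching prefix is /17 -> interface Vlan20.

Vlan20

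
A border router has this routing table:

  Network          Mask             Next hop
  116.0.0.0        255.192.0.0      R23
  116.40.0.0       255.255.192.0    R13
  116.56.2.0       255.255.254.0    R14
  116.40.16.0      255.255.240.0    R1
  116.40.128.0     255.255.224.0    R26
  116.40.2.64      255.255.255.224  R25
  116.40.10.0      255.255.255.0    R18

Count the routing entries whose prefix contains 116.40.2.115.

2

Prefixes containing 116.40.2.115:
  116.0.0.0/10 (116.0.0.0 - 116.63.255.255)
  116.40.0.0/18 (116.40.0.0 - 116.40.63.255)
Total matching entries: 2.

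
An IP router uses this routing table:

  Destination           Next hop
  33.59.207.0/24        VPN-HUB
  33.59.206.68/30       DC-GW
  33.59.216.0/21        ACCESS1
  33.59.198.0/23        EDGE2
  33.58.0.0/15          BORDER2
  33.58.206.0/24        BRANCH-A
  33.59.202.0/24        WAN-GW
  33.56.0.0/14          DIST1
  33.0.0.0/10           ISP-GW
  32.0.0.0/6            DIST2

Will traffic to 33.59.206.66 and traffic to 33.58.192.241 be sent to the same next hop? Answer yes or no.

yes

33.59.206.66: longest match 33.58.0.0/15 -> BORDER2
33.58.192.241: longest match 33.58.0.0/15 -> BORDER2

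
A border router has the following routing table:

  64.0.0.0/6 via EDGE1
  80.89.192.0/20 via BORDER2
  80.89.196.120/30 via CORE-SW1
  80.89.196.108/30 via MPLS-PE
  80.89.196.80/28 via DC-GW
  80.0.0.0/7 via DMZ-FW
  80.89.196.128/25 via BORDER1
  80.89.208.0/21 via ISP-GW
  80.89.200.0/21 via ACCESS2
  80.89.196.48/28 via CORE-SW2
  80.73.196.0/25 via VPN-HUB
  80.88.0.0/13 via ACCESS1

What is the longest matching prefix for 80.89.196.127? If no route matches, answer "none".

Entries matching 80.89.196.127:
  80.0.0.0/7 (80.0.0.0 - 81.255.255.255)
  80.88.0.0/13 (80.88.0.0 - 80.95.255.255)
  80.89.192.0/20 (80.89.192.0 - 80.89.207.255)
Most specific is 80.89.192.0/20.

80.89.192.0/20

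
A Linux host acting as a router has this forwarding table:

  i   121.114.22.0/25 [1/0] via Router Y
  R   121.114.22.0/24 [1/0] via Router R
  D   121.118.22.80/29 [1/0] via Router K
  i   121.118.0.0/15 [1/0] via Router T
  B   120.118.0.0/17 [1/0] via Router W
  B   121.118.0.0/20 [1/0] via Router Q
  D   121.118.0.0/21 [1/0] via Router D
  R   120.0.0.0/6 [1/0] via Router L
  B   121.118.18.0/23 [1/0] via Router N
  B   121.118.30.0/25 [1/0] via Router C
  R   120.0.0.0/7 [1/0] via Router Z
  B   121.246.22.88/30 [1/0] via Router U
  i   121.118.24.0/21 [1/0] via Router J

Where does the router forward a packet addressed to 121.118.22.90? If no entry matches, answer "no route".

Router T

Routes whose prefix contains 121.118.22.90:
  120.0.0.0/6 (120.0.0.0 - 123.255.255.255) -> Router L
  120.0.0.0/7 (120.0.0.0 - 121.255.255.255) -> Router Z
  121.118.0.0/15 (121.118.0.0 - 121.119.255.255) -> Router T
More-specific entries that do NOT match:
  121.246.22.88/30 (121.246.22.88 - 121.246.22.91) does not contain 121.118.22.90
  121.118.22.80/29 (121.118.22.80 - 121.118.22.87) does not contain 121.118.22.90
  121.114.22.0/25 (121.114.22.0 - 121.114.22.127) does not contain 121.118.22.90
  121.118.30.0/25 (121.118.30.0 - 121.118.30.127) does not contain 121.118.22.90
  121.114.22.0/24 (121.114.22.0 - 121.114.22.255) does not contain 121.118.22.90
  121.118.18.0/23 (121.118.18.0 - 121.118.19.255) does not contain 121.118.22.90
  121.118.0.0/21 (121.118.0.0 - 121.118.7.255) does not contain 121.118.22.90
  121.118.24.0/21 (121.118.24.0 - 121.118.31.255) does not contain 121.118.22.90
  121.118.0.0/20 (121.118.0.0 - 121.118.15.255) does not contain 121.118.22.90
  120.118.0.0/17 (120.118.0.0 - 120.118.127.255) does not contain 121.118.22.90
Longest matching prefix is /15 -> next hop Router T.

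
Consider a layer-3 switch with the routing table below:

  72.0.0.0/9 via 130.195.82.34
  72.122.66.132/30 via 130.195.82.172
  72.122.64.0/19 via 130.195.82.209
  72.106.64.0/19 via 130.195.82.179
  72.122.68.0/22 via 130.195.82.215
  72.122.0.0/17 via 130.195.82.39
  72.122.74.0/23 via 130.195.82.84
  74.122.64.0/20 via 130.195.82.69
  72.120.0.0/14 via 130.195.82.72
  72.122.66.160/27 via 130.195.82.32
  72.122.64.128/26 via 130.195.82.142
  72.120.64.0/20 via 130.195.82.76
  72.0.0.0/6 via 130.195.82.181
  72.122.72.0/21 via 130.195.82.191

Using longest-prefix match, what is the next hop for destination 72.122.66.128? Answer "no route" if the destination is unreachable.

130.195.82.209

Routes whose prefix contains 72.122.66.128:
  72.0.0.0/6 (72.0.0.0 - 75.255.255.255) -> 130.195.82.181
  72.0.0.0/9 (72.0.0.0 - 72.127.255.255) -> 130.195.82.34
  72.120.0.0/14 (72.120.0.0 - 72.123.255.255) -> 130.195.82.72
  72.122.0.0/17 (72.122.0.0 - 72.122.127.255) -> 130.195.82.39
  72.122.64.0/19 (72.122.64.0 - 72.122.95.255) -> 130.195.82.209
More-specific entries that do NOT match:
  72.122.66.132/30 (72.122.66.132 - 72.122.66.135) does not contain 72.122.66.128
  72.122.66.160/27 (72.122.66.160 - 72.122.66.191) does not contain 72.122.66.128
  72.122.64.128/26 (72.122.64.128 - 72.122.64.191) does not contain 72.122.66.128
  72.122.74.0/23 (72.122.74.0 - 72.122.75.255) does not contain 72.122.66.128
  72.122.68.0/22 (72.122.68.0 - 72.122.71.255) does not contain 72.122.66.128
  72.122.72.0/21 (72.122.72.0 - 72.122.79.255) does not contain 72.122.66.128
  74.122.64.0/20 (74.122.64.0 - 74.122.79.255) does not contain 72.122.66.128
  72.120.64.0/20 (72.120.64.0 - 72.120.79.255) does not contain 72.122.66.128
Longest matching prefix is /19 -> next hop 130.195.82.209.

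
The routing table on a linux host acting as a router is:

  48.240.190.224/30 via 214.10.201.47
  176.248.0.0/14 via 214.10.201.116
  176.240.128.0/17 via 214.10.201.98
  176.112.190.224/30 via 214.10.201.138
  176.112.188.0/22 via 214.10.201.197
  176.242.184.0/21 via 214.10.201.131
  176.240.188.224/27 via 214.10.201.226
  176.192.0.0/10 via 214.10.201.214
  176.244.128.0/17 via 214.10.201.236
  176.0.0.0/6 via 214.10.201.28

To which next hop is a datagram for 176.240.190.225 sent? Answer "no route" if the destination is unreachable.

214.10.201.98

Routes whose prefix contains 176.240.190.225:
  176.0.0.0/6 (176.0.0.0 - 179.255.255.255) -> 214.10.201.28
  176.192.0.0/10 (176.192.0.0 - 176.255.255.255) -> 214.10.201.214
  176.240.128.0/17 (176.240.128.0 - 176.240.255.255) -> 214.10.201.98
More-specific entries that do NOT match:
  48.240.190.224/30 (48.240.190.224 - 48.240.190.227) does not contain 176.240.190.225
  176.112.190.224/30 (176.112.190.224 - 176.112.190.227) does not contain 176.240.190.225
  176.240.188.224/27 (176.240.188.224 - 176.240.188.255) does not contain 176.240.190.225
  176.112.188.0/22 (176.112.188.0 - 176.112.191.255) does not contain 176.240.190.225
  176.242.184.0/21 (176.242.184.0 - 176.242.191.255) does not contain 176.240.190.225
Longest matching prefix is /17 -> next hop 214.10.201.98.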